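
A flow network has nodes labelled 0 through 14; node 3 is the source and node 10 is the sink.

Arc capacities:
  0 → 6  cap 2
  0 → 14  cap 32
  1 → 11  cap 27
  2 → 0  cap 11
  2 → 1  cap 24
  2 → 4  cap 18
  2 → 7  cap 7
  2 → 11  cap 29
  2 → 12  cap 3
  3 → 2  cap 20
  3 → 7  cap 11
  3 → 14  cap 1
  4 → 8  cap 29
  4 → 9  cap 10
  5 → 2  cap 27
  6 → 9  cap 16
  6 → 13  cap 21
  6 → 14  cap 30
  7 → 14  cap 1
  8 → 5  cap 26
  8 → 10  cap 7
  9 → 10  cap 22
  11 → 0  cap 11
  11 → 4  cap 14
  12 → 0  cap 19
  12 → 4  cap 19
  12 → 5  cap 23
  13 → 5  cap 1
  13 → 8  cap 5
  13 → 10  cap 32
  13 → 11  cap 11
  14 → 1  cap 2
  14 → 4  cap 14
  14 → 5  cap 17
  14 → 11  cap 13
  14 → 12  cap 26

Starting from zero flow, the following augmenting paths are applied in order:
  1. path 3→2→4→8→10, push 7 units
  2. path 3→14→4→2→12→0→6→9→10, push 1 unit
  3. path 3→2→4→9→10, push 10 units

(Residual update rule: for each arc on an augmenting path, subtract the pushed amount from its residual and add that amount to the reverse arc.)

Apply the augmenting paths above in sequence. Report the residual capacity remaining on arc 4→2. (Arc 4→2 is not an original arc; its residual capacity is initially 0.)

Residual capacity of (4,2): 16

after path 1 (3→2→4→8→10, push 7): res(4,2)=7
after path 2 (3→14→4→2→12→0→6→9→10, push 1): res(4,2)=6
after path 3 (3→2→4→9→10, push 10): res(4,2)=16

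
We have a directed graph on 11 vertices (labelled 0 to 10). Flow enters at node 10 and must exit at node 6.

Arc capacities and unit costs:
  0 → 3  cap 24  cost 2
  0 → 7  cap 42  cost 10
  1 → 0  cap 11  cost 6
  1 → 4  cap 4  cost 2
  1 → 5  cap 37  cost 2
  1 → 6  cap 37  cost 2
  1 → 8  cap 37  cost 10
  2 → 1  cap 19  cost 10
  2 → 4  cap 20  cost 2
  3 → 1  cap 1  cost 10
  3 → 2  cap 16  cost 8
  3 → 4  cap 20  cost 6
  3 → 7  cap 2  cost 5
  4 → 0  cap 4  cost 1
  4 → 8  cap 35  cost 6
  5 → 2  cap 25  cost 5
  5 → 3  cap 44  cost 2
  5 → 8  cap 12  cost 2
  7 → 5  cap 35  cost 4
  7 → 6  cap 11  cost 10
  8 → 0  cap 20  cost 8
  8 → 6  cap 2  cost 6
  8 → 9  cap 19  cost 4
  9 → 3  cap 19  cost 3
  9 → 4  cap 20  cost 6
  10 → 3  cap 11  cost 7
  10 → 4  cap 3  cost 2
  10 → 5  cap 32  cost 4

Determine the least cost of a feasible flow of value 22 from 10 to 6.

shortest-cost path #1: 10→5→8→6 push 2 @ unit cost 12 (adds 24)
shortest-cost path #2: 10→4→0→3→1→6 push 1 @ unit cost 17 (adds 17)
shortest-cost path #3: 10→4→0→3→7→6 push 2 @ unit cost 20 (adds 40)
shortest-cost path #4: 10→5→2→1→6 push 17 @ unit cost 21 (adds 357)
total cost = 438

Minimum cost for 22 units: 438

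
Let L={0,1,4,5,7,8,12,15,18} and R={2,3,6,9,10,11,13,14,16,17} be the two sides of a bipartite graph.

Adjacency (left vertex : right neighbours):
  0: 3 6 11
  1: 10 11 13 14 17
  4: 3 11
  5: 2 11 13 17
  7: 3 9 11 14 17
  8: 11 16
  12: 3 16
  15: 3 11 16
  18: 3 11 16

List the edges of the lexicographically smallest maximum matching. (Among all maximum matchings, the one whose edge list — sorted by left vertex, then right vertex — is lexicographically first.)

|M| = 7 (so the lex-smallest maximum matching has 7 edges)
process left vertices in ascending order; for each, take the smallest-labelled available neighbour that still permits 7 edges overall, or leave it unmatched if none does
lex-smallest matching: {0-6, 1-10, 4-3, 5-2, 7-9, 8-11, 12-16}

Lex-smallest maximum matching: {(0,6), (1,10), (4,3), (5,2), (7,9), (8,11), (12,16)}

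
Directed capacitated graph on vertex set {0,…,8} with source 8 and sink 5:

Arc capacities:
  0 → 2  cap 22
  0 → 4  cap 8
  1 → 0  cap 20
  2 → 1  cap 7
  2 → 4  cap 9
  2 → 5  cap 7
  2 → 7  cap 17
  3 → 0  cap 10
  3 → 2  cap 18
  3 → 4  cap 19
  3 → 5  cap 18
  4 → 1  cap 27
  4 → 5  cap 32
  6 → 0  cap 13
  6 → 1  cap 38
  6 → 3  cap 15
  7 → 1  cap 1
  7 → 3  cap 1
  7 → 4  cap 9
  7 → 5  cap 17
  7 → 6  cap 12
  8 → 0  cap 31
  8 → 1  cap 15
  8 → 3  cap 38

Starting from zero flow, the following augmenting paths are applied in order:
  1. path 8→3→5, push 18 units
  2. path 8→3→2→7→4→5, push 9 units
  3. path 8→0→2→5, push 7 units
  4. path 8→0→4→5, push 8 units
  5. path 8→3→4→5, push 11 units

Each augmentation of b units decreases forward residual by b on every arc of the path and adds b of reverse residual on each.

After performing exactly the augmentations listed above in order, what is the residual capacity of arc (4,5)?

after path 1 (8→3→5, push 18): res(4,5)=32
after path 2 (8→3→2→7→4→5, push 9): res(4,5)=23
after path 3 (8→0→2→5, push 7): res(4,5)=23
after path 4 (8→0→4→5, push 8): res(4,5)=15
after path 5 (8→3→4→5, push 11): res(4,5)=4

Residual capacity of (4,5): 4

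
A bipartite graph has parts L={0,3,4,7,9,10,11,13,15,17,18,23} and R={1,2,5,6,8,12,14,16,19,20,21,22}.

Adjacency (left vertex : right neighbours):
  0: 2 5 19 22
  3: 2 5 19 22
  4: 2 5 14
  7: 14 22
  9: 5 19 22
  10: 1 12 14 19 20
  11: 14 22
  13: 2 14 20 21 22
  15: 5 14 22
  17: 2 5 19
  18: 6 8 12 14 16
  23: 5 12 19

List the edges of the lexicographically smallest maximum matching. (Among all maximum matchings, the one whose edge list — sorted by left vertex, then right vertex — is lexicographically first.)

Lex-smallest maximum matching: {(0,2), (3,5), (4,14), (7,22), (9,19), (10,1), (13,20), (18,6), (23,12)}

|M| = 9 (so the lex-smallest maximum matching has 9 edges)
process left vertices in ascending order; for each, take the smallest-labelled available neighbour that still permits 9 edges overall, or leave it unmatched if none does
lex-smallest matching: {0-2, 3-5, 4-14, 7-22, 9-19, 10-1, 13-20, 18-6, 23-12}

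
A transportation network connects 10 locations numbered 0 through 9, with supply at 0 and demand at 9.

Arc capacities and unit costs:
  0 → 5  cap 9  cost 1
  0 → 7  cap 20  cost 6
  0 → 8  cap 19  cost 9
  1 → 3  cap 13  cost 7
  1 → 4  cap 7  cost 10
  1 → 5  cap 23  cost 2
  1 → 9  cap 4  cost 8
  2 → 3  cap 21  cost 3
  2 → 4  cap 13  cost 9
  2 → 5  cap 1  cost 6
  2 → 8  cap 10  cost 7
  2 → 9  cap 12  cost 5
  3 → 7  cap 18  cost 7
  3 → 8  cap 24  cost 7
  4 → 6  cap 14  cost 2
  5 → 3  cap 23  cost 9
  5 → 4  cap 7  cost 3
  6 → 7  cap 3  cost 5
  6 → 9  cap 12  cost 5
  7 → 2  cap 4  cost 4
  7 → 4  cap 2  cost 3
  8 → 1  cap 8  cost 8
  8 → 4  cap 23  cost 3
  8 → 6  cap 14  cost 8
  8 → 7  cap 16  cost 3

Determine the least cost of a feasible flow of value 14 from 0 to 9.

Minimum cost for 14 units: 188

shortest-cost path #1: 0→5→4→6→9 push 7 @ unit cost 11 (adds 77)
shortest-cost path #2: 0→7→2→9 push 4 @ unit cost 15 (adds 60)
shortest-cost path #3: 0→7→4→6→9 push 2 @ unit cost 16 (adds 32)
shortest-cost path #4: 0→8→4→6→9 push 1 @ unit cost 19 (adds 19)
total cost = 188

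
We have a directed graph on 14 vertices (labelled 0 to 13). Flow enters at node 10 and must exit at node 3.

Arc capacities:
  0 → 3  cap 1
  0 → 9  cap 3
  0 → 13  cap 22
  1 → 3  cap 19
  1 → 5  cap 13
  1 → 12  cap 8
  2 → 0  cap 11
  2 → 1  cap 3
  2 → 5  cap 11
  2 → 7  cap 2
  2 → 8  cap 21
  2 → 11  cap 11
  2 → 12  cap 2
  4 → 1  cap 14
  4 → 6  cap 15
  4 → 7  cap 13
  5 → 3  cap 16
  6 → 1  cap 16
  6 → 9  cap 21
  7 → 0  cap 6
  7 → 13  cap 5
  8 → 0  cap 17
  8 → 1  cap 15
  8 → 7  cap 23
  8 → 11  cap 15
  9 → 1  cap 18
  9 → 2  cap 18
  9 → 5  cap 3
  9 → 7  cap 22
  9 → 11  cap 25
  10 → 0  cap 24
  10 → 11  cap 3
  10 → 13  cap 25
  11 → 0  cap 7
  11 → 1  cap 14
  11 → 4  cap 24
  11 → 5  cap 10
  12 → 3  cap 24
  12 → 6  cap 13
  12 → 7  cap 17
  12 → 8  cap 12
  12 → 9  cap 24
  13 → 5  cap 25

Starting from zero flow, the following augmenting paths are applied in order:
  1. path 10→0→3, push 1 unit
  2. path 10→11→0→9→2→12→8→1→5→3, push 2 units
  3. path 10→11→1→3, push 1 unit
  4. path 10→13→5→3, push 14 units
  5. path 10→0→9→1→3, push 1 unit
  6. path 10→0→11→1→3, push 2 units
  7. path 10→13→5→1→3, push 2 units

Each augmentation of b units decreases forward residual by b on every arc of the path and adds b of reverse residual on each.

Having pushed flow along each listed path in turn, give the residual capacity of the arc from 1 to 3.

after path 1 (10→0→3, push 1): res(1,3)=19
after path 2 (10→11→0→9→2→12→8→1→5→3, push 2): res(1,3)=19
after path 3 (10→11→1→3, push 1): res(1,3)=18
after path 4 (10→13→5→3, push 14): res(1,3)=18
after path 5 (10→0→9→1→3, push 1): res(1,3)=17
after path 6 (10→0→11→1→3, push 2): res(1,3)=15
after path 7 (10→13→5→1→3, push 2): res(1,3)=13

Residual capacity of (1,3): 13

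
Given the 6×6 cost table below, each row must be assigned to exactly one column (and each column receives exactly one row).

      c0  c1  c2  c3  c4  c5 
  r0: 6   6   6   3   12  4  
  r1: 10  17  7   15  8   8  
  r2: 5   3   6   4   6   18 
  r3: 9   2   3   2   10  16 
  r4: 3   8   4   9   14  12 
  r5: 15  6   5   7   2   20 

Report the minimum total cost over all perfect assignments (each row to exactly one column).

optimal assignment: row0→col5 (cost 4), row1→col2 (cost 7), row2→col1 (cost 3), row3→col3 (cost 2), row4→col0 (cost 3), row5→col4 (cost 2)
total = 4 + 7 + 3 + 2 + 3 + 2 = 21

Minimum assignment cost: 21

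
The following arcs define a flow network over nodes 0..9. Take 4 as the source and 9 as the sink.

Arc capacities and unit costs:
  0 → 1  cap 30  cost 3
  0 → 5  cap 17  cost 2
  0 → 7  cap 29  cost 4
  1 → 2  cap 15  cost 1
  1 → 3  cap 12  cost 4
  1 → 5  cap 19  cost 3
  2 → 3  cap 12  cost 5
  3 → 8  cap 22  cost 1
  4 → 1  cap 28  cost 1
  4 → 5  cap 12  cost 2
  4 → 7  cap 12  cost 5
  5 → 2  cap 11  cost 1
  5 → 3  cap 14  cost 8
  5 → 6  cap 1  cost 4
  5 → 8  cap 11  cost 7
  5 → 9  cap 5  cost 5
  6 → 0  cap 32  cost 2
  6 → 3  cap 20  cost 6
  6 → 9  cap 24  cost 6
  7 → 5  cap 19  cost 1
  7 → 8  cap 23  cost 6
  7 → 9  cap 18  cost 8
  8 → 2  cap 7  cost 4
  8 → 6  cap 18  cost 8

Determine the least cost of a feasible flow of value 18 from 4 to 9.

Minimum cost for 18 units: 203

shortest-cost path #1: 4→5→9 push 5 @ unit cost 7 (adds 35)
shortest-cost path #2: 4→5→6→9 push 1 @ unit cost 12 (adds 12)
shortest-cost path #3: 4→7→9 push 12 @ unit cost 13 (adds 156)
total cost = 203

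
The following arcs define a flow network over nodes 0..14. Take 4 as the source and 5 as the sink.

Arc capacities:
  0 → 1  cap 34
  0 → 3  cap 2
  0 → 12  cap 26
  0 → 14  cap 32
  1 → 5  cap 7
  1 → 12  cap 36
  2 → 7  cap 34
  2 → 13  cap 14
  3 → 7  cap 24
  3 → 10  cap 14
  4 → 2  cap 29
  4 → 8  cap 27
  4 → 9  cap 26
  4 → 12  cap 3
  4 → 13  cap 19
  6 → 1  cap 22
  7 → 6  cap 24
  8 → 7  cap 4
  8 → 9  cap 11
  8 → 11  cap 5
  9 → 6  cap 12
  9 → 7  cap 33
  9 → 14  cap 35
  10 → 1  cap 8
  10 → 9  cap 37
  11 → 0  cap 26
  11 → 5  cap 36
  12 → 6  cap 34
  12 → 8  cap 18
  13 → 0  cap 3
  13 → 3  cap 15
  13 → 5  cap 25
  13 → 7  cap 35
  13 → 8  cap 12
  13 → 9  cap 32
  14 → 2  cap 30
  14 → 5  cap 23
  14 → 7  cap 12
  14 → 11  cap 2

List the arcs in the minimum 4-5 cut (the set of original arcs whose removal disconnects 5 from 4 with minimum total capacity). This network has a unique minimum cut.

Min-cut arcs: {(1,5), (8,11), (13,5), (14,5), (14,11)} (total capacity 62)

augment #1: 4→13→5 push 19
augment #2: 4→2→13→5 push 6
augment #3: 4→8→11→5 push 5
augment #4: 4→9→14→5 push 23
augment #5: 4→9→6→1→5 push 3
augment #6: 4→12→6→1→5 push 3
augment #7: 4→2→7→6→1→5 push 1
augment #8: 4→8→9→14→11→5 push 2
max flow = 62; residual-reachable set from 4 gives S-side
cut edges (S→T): {(1,5), (8,11), (13,5), (14,5), (14,11)} total cap 62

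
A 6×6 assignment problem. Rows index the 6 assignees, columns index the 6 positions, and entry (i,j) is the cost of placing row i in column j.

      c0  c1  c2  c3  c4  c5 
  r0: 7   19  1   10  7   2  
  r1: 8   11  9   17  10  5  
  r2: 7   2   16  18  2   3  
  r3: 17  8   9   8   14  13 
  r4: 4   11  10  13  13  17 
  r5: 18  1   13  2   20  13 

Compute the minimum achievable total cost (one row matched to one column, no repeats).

Minimum assignment cost: 21

optimal assignment: row0→col2 (cost 1), row1→col5 (cost 5), row2→col4 (cost 2), row3→col3 (cost 8), row4→col0 (cost 4), row5→col1 (cost 1)
total = 1 + 5 + 2 + 8 + 4 + 1 = 21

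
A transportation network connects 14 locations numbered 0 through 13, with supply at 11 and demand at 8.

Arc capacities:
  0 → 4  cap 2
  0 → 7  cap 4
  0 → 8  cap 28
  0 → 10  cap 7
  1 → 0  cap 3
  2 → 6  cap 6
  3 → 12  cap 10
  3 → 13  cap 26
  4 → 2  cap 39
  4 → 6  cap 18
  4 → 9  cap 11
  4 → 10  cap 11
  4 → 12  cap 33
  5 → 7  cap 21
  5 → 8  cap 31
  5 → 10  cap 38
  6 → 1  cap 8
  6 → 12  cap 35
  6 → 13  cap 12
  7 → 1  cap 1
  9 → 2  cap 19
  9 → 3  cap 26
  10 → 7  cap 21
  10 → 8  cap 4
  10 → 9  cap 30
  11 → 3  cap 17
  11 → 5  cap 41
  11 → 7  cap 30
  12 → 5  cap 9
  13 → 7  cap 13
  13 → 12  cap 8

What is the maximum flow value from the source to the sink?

augment #1: 11→5→8 bottleneck 31, total now 31
augment #2: 11→5→10→8 bottleneck 4, total now 35
augment #3: 11→7→1→0→8 bottleneck 1, total now 36
augment #4: 11→5→10→9→2→6→1→0→8 bottleneck 2, total now 38

Maximum flow value: 38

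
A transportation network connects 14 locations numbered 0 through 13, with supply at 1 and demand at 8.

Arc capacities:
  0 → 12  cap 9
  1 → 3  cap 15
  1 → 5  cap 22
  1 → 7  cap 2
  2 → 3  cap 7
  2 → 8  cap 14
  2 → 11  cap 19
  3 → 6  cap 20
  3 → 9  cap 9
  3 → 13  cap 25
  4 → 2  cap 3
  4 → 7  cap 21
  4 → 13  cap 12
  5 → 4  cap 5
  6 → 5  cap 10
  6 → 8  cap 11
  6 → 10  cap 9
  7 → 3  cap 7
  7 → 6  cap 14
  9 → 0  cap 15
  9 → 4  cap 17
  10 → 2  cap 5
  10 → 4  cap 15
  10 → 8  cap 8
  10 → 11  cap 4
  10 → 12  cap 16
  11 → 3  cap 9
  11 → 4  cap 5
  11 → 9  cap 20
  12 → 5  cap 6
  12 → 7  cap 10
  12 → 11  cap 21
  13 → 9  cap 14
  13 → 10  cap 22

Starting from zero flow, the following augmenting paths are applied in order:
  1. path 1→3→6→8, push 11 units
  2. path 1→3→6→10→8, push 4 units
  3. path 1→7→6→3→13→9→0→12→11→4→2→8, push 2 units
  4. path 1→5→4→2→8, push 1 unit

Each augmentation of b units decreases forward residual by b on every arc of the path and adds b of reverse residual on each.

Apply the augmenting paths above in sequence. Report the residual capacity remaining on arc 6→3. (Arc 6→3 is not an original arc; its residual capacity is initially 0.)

after path 1 (1→3→6→8, push 11): res(6,3)=11
after path 2 (1→3→6→10→8, push 4): res(6,3)=15
after path 3 (1→7→6→3→13→9→0→12→11→4→2→8, push 2): res(6,3)=13
after path 4 (1→5→4→2→8, push 1): res(6,3)=13

Residual capacity of (6,3): 13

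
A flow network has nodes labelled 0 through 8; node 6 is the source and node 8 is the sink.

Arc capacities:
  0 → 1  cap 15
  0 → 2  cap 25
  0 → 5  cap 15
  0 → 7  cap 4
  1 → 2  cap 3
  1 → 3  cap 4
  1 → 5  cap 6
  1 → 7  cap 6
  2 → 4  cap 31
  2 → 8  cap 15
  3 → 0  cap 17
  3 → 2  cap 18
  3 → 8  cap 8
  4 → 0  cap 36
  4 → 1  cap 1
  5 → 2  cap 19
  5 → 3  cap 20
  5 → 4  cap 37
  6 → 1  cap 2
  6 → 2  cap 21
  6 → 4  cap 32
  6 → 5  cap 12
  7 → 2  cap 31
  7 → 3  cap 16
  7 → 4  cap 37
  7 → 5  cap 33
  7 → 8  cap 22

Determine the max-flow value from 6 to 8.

Maximum flow value: 33

augment #1: 6→2→8 bottleneck 15, total now 15
augment #2: 6→1→3→8 bottleneck 2, total now 17
augment #3: 6→5→3→8 bottleneck 6, total now 23
augment #4: 6→4→0→7→8 bottleneck 4, total now 27
augment #5: 6→4→1→7→8 bottleneck 1, total now 28
augment #6: 6→4→0→1→7→8 bottleneck 5, total now 33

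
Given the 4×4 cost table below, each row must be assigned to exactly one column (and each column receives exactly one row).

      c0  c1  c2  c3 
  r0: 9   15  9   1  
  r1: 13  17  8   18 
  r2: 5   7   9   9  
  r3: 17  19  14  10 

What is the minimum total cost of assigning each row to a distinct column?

Minimum assignment cost: 33

one of 2 optimal assignments: row0→col3 (cost 1), row1→col2 (cost 8), row2→col0 (cost 5), row3→col1 (cost 19)
total = 1 + 8 + 5 + 19 = 33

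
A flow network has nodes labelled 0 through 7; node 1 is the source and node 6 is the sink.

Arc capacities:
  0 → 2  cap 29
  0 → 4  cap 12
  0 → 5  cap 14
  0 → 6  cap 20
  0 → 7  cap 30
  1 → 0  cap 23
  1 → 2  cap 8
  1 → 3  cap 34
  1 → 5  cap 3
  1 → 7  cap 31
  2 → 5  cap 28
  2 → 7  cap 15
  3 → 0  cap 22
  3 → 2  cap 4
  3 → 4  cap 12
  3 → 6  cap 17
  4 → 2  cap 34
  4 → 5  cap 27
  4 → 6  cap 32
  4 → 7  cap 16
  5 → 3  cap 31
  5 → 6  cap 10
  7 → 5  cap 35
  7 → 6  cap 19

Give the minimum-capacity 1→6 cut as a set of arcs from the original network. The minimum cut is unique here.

Min-cut arcs: {(0,4), (0,6), (3,4), (3,6), (5,6), (7,6)} (total capacity 90)

augment #1: 1→0→6 push 20
augment #2: 1→3→6 push 17
augment #3: 1→5→6 push 3
augment #4: 1→7→6 push 19
augment #5: 1→0→4→6 push 3
augment #6: 1→2→5→6 push 7
augment #7: 1→3→4→6 push 12
augment #8: 1→3→0→4→6 push 5
augment #9: 1→2→5→3→0→4→6 push 1
augment #10: 1→7→5→3→0→4→6 push 3
max flow = 90; residual-reachable set from 1 gives S-side
cut edges (S→T): {(0,4), (0,6), (3,4), (3,6), (5,6), (7,6)} total cap 90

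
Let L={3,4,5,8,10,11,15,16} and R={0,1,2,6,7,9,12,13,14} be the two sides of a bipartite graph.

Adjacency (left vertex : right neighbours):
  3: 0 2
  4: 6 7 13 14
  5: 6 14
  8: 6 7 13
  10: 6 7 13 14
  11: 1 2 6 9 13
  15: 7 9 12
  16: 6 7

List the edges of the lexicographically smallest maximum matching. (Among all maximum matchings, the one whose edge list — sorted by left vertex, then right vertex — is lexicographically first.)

|M| = 7 (so the lex-smallest maximum matching has 7 edges)
process left vertices in ascending order; for each, take the smallest-labelled available neighbour that still permits 7 edges overall, or leave it unmatched if none does
lex-smallest matching: {3-0, 4-6, 5-14, 8-7, 10-13, 11-1, 15-9}

Lex-smallest maximum matching: {(3,0), (4,6), (5,14), (8,7), (10,13), (11,1), (15,9)}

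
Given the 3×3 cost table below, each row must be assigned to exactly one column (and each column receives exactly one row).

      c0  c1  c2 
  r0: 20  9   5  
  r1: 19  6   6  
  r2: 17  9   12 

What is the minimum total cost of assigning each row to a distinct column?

Minimum assignment cost: 28

optimal assignment: row0→col2 (cost 5), row1→col1 (cost 6), row2→col0 (cost 17)
total = 5 + 6 + 17 = 28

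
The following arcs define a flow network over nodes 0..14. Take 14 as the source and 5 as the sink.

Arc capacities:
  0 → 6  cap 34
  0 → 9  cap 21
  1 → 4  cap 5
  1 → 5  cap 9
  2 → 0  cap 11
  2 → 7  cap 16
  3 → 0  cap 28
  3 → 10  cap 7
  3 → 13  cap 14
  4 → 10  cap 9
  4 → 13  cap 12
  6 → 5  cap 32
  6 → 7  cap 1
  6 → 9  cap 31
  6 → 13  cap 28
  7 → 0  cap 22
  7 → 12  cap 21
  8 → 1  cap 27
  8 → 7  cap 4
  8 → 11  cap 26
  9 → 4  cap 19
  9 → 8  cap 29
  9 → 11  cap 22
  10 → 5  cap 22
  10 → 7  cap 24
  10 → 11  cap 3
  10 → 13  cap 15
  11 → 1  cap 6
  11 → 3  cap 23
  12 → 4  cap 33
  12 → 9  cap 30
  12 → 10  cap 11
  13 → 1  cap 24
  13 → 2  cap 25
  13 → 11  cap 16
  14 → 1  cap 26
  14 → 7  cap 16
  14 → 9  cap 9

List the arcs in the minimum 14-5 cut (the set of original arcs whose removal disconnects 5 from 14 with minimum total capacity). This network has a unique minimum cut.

Min-cut arcs: {(1,4), (1,5), (14,7), (14,9)} (total capacity 39)

augment #1: 14→1→5 push 9
augment #2: 14→1→4→10→5 push 5
augment #3: 14→7→0→6→5 push 16
augment #4: 14→9→4→10→5 push 4
augment #5: 14→9→11→3→10→5 push 5
max flow = 39; residual-reachable set from 14 gives S-side
cut edges (S→T): {(1,4), (1,5), (14,7), (14,9)} total cap 39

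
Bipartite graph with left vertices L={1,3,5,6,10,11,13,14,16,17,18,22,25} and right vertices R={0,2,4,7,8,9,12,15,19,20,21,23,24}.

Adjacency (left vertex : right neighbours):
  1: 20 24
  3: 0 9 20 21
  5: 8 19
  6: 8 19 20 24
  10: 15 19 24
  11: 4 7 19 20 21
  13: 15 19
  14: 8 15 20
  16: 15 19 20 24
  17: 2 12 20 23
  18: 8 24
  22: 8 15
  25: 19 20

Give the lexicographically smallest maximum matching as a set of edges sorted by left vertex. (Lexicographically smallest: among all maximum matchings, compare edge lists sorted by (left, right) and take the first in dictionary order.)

Lex-smallest maximum matching: {(1,20), (3,0), (5,8), (6,19), (10,15), (11,4), (16,24), (17,2)}

|M| = 8 (so the lex-smallest maximum matching has 8 edges)
process left vertices in ascending order; for each, take the smallest-labelled available neighbour that still permits 8 edges overall, or leave it unmatched if none does
lex-smallest matching: {1-20, 3-0, 5-8, 6-19, 10-15, 11-4, 16-24, 17-2}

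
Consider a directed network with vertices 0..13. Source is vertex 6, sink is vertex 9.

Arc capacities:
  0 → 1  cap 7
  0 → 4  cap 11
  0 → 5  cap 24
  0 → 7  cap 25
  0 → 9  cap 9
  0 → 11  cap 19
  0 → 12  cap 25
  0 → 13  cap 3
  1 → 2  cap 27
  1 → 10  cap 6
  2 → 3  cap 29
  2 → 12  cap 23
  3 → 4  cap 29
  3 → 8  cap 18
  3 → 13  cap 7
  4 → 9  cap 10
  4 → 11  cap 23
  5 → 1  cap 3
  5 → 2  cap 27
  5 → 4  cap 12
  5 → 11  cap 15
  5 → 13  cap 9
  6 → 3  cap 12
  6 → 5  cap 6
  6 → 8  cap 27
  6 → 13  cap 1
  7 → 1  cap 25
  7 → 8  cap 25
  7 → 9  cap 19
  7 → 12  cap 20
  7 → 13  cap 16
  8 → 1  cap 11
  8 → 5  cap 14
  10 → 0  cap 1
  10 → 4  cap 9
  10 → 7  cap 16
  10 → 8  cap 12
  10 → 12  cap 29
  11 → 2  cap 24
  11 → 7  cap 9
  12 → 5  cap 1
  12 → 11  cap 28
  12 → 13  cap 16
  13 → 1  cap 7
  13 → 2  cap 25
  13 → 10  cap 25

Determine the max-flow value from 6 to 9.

Maximum flow value: 30

augment #1: 6→3→4→9 bottleneck 10, total now 10
augment #2: 6→5→11→7→9 bottleneck 6, total now 16
augment #3: 6→13→10→0→9 bottleneck 1, total now 17
augment #4: 6→3→4→11→7→9 bottleneck 2, total now 19
augment #5: 6→8→1→10→7→9 bottleneck 6, total now 25
augment #6: 6→8→5→11→7→9 bottleneck 1, total now 26
augment #7: 6→8→5→13→10→7→9 bottleneck 4, total now 30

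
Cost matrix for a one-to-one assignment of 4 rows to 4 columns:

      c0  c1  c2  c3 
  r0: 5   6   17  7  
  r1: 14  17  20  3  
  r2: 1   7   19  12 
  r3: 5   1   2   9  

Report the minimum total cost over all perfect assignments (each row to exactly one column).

optimal assignment: row0→col1 (cost 6), row1→col3 (cost 3), row2→col0 (cost 1), row3→col2 (cost 2)
total = 6 + 3 + 1 + 2 = 12

Minimum assignment cost: 12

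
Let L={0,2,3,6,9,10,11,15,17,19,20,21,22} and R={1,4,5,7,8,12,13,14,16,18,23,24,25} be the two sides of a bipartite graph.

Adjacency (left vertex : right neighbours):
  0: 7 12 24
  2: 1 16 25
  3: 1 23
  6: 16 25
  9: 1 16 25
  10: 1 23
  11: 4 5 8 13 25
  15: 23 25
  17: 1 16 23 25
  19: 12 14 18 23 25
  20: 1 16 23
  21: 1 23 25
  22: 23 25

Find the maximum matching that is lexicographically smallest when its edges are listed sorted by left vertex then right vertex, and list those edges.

|M| = 7 (so the lex-smallest maximum matching has 7 edges)
process left vertices in ascending order; for each, take the smallest-labelled available neighbour that still permits 7 edges overall, or leave it unmatched if none does
lex-smallest matching: {0-7, 2-1, 3-23, 6-16, 9-25, 11-4, 19-12}

Lex-smallest maximum matching: {(0,7), (2,1), (3,23), (6,16), (9,25), (11,4), (19,12)}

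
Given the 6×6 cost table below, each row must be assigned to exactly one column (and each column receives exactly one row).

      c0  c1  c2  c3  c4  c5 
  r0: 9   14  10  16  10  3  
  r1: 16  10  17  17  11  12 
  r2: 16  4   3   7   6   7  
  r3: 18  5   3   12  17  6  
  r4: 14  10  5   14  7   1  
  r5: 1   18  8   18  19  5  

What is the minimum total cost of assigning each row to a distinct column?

Minimum assignment cost: 31

optimal assignment: row0→col5 (cost 3), row1→col1 (cost 10), row2→col3 (cost 7), row3→col2 (cost 3), row4→col4 (cost 7), row5→col0 (cost 1)
total = 3 + 10 + 7 + 3 + 7 + 1 = 31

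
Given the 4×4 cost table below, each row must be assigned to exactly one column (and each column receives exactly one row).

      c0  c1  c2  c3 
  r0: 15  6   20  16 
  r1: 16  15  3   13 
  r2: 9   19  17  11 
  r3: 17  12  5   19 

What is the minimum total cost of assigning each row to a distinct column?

Minimum assignment cost: 33

optimal assignment: row0→col1 (cost 6), row1→col3 (cost 13), row2→col0 (cost 9), row3→col2 (cost 5)
total = 6 + 13 + 9 + 5 = 33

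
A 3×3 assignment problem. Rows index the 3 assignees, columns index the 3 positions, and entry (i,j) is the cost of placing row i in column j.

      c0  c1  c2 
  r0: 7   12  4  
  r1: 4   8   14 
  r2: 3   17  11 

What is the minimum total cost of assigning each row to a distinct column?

optimal assignment: row0→col2 (cost 4), row1→col1 (cost 8), row2→col0 (cost 3)
total = 4 + 8 + 3 = 15

Minimum assignment cost: 15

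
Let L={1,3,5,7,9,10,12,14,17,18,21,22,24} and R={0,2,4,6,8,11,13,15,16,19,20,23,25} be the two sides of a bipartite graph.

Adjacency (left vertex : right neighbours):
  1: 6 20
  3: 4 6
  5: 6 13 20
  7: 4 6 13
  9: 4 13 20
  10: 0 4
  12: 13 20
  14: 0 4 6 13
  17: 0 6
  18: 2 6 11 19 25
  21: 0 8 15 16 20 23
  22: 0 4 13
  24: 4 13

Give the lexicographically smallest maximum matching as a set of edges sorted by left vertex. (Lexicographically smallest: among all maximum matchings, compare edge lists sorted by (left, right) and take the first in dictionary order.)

|M| = 7 (so the lex-smallest maximum matching has 7 edges)
process left vertices in ascending order; for each, take the smallest-labelled available neighbour that still permits 7 edges overall, or leave it unmatched if none does
lex-smallest matching: {1-6, 3-4, 5-13, 9-20, 10-0, 18-2, 21-8}

Lex-smallest maximum matching: {(1,6), (3,4), (5,13), (9,20), (10,0), (18,2), (21,8)}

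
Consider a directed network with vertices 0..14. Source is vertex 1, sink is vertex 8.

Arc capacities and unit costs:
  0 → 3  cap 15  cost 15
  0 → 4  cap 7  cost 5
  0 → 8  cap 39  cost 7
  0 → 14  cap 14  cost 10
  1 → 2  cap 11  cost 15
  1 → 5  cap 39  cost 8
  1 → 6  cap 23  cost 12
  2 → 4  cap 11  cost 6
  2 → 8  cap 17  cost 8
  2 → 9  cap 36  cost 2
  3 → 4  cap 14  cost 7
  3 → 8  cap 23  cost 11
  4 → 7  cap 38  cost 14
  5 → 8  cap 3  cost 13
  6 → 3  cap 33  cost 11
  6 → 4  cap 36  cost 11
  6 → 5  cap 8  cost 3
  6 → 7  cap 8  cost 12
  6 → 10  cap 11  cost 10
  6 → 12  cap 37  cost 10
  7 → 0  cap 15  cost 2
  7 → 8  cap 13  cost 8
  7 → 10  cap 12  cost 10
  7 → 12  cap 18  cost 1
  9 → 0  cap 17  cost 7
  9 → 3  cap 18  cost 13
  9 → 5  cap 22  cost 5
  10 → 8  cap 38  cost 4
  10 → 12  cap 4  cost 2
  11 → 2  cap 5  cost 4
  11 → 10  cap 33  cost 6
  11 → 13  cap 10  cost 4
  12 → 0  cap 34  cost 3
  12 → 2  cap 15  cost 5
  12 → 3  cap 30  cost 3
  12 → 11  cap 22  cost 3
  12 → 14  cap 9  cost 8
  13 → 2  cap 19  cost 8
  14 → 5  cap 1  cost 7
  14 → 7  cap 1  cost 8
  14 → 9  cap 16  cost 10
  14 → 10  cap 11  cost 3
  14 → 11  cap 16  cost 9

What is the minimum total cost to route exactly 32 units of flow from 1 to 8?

shortest-cost path #1: 1→5→8 push 3 @ unit cost 21 (adds 63)
shortest-cost path #2: 1→2→8 push 11 @ unit cost 23 (adds 253)
shortest-cost path #3: 1→6→10→8 push 11 @ unit cost 26 (adds 286)
shortest-cost path #4: 1→6→7→8 push 7 @ unit cost 32 (adds 224)
total cost = 826

Minimum cost for 32 units: 826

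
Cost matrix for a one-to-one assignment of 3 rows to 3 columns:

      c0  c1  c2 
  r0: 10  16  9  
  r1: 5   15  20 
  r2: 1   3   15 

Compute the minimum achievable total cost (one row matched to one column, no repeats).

Minimum assignment cost: 17

optimal assignment: row0→col2 (cost 9), row1→col0 (cost 5), row2→col1 (cost 3)
total = 9 + 5 + 3 = 17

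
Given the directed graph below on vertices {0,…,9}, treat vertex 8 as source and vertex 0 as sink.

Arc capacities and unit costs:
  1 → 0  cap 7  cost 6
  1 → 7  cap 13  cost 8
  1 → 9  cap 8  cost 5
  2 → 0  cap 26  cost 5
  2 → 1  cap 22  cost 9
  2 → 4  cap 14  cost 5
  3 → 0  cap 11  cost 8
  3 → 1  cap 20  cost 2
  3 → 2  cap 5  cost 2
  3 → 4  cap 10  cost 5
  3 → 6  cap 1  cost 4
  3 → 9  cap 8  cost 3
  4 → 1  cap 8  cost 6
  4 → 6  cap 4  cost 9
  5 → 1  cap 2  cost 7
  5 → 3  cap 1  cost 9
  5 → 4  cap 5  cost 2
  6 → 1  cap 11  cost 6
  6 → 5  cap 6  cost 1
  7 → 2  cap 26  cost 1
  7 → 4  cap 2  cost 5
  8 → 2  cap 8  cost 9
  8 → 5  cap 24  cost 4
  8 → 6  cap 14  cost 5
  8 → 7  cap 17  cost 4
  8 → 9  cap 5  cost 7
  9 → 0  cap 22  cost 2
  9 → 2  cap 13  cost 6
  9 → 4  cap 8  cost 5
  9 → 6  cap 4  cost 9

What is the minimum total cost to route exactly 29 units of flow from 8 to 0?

Minimum cost for 29 units: 313

shortest-cost path #1: 8→9→0 push 5 @ unit cost 9 (adds 45)
shortest-cost path #2: 8→7→2→0 push 17 @ unit cost 10 (adds 170)
shortest-cost path #3: 8→2→0 push 7 @ unit cost 14 (adds 98)
total cost = 313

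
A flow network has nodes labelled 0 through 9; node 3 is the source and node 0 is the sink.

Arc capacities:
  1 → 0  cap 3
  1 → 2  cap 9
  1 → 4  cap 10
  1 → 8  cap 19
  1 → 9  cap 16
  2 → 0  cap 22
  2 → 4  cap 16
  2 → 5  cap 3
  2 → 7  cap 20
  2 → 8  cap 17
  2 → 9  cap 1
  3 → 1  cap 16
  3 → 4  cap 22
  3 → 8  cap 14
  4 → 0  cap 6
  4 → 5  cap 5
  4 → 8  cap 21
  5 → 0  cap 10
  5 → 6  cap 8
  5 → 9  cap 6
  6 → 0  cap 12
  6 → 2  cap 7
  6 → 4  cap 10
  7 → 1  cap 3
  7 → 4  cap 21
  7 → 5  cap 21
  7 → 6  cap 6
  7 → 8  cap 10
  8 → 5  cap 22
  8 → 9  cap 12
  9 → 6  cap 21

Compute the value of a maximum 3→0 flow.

augment #1: 3→1→0 bottleneck 3, total now 3
augment #2: 3→4→0 bottleneck 6, total now 9
augment #3: 3→1→2→0 bottleneck 9, total now 18
augment #4: 3→4→5→0 bottleneck 5, total now 23
augment #5: 3→8→5→0 bottleneck 5, total now 28
augment #6: 3→1→9→6→0 bottleneck 4, total now 32
augment #7: 3→8→5→6→0 bottleneck 8, total now 40
augment #8: 3→8→9→6→2→0 bottleneck 1, total now 41
augment #9: 3→4→8→9→6→2→0 bottleneck 6, total now 47

Maximum flow value: 47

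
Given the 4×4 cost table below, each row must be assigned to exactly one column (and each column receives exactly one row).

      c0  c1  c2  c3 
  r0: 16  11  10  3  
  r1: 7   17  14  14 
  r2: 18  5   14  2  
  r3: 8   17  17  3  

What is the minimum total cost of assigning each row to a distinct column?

optimal assignment: row0→col2 (cost 10), row1→col0 (cost 7), row2→col1 (cost 5), row3→col3 (cost 3)
total = 10 + 7 + 5 + 3 = 25

Minimum assignment cost: 25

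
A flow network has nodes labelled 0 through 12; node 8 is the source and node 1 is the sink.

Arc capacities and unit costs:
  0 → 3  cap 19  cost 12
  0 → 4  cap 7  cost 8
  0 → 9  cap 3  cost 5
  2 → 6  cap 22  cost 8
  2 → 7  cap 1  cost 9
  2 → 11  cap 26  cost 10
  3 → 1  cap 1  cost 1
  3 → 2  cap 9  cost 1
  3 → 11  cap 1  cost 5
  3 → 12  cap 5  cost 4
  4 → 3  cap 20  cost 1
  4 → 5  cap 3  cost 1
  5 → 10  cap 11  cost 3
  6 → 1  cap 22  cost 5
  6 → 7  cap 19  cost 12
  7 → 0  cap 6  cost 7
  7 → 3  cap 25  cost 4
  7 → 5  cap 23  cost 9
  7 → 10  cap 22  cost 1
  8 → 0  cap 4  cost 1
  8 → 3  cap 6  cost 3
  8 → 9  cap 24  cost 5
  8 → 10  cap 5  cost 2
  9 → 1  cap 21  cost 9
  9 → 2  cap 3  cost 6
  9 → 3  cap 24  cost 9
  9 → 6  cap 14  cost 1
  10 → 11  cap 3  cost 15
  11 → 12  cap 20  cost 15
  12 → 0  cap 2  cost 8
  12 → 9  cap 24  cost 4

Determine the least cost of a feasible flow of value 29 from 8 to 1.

Minimum cost for 29 units: 360

shortest-cost path #1: 8→3→1 push 1 @ unit cost 4 (adds 4)
shortest-cost path #2: 8→9→6→1 push 14 @ unit cost 11 (adds 154)
shortest-cost path #3: 8→9→1 push 10 @ unit cost 14 (adds 140)
shortest-cost path #4: 8→0→9→1 push 3 @ unit cost 15 (adds 45)
shortest-cost path #5: 8→3→2→6→1 push 1 @ unit cost 17 (adds 17)
total cost = 360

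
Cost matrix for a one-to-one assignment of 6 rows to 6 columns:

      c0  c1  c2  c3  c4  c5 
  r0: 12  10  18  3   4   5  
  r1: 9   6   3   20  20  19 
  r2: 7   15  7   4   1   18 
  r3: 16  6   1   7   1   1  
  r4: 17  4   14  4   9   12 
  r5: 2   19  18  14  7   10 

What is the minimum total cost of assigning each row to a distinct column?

Minimum assignment cost: 14

optimal assignment: row0→col3 (cost 3), row1→col2 (cost 3), row2→col4 (cost 1), row3→col5 (cost 1), row4→col1 (cost 4), row5→col0 (cost 2)
total = 3 + 3 + 1 + 1 + 4 + 2 = 14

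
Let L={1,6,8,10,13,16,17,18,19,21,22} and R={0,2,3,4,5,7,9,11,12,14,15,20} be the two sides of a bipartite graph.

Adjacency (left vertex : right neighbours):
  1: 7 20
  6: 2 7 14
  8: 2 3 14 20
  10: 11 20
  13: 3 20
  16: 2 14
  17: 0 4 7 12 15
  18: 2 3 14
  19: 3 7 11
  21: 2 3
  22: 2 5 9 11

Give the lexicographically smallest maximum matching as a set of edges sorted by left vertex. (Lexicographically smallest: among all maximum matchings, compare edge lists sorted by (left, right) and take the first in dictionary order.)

|M| = 8 (so the lex-smallest maximum matching has 8 edges)
process left vertices in ascending order; for each, take the smallest-labelled available neighbour that still permits 8 edges overall, or leave it unmatched if none does
lex-smallest matching: {1-7, 6-2, 8-3, 10-11, 13-20, 16-14, 17-0, 22-5}

Lex-smallest maximum matching: {(1,7), (6,2), (8,3), (10,11), (13,20), (16,14), (17,0), (22,5)}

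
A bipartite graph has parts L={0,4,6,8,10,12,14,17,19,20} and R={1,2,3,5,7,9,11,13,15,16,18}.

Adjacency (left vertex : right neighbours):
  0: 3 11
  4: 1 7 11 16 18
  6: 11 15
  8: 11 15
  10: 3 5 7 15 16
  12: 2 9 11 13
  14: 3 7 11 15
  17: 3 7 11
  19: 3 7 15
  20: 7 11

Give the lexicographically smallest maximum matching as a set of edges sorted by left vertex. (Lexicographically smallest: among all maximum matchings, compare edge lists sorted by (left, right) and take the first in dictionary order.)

Lex-smallest maximum matching: {(0,3), (4,1), (6,11), (8,15), (10,5), (12,2), (14,7)}

|M| = 7 (so the lex-smallest maximum matching has 7 edges)
process left vertices in ascending order; for each, take the smallest-labelled available neighbour that still permits 7 edges overall, or leave it unmatched if none does
lex-smallest matching: {0-3, 4-1, 6-11, 8-15, 10-5, 12-2, 14-7}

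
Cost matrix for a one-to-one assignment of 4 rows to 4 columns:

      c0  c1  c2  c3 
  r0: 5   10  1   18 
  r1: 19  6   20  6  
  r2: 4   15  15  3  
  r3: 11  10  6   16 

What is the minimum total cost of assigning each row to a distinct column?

optimal assignment: row0→col0 (cost 5), row1→col1 (cost 6), row2→col3 (cost 3), row3→col2 (cost 6)
total = 5 + 6 + 3 + 6 = 20

Minimum assignment cost: 20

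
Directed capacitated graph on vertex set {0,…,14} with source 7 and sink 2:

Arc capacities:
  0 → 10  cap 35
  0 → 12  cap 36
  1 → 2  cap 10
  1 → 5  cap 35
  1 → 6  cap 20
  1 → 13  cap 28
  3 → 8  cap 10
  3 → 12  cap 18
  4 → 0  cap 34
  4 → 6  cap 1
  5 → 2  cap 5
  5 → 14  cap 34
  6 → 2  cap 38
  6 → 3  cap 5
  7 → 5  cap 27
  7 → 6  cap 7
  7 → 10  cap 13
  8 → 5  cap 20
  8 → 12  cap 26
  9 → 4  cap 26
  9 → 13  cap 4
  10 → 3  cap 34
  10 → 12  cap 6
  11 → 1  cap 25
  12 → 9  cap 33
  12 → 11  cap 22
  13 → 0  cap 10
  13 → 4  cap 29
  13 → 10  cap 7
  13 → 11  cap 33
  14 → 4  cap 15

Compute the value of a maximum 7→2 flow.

augment #1: 7→5→2 bottleneck 5, total now 5
augment #2: 7→6→2 bottleneck 7, total now 12
augment #3: 7→5→14→4→6→2 bottleneck 1, total now 13
augment #4: 7→10→12→11→1→2 bottleneck 6, total now 19
augment #5: 7→10→3→12→11→1→2 bottleneck 4, total now 23
augment #6: 7→10→3→12→11→1→6→2 bottleneck 3, total now 26
augment #7: 7→5→14→4→0→12→11→1→6→2 bottleneck 9, total now 35
augment #8: 7→5→14→4→0→12→9→13→11→1→6→2 bottleneck 3, total now 38

Maximum flow value: 38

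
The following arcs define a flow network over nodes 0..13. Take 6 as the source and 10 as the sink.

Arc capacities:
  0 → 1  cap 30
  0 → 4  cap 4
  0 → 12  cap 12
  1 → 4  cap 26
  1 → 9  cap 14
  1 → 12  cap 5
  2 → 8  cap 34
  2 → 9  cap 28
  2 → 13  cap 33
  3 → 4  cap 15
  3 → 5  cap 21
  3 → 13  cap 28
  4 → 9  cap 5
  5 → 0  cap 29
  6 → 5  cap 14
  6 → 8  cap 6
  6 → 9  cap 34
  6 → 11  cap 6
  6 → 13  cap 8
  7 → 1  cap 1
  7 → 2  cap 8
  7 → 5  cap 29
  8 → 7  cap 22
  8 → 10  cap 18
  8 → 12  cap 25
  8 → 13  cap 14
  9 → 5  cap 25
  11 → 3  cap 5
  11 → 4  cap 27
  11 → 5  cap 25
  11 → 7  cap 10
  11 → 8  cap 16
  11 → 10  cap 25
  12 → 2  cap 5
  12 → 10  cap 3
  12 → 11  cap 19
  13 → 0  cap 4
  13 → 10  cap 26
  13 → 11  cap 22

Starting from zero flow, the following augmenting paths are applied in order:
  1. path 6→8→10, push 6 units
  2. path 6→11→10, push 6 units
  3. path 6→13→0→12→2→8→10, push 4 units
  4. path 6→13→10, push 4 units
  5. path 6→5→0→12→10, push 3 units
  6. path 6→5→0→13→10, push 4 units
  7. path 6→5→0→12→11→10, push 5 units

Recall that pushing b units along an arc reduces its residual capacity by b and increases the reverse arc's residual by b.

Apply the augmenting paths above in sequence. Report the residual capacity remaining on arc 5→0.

after path 1 (6→8→10, push 6): res(5,0)=29
after path 2 (6→11→10, push 6): res(5,0)=29
after path 3 (6→13→0→12→2→8→10, push 4): res(5,0)=29
after path 4 (6→13→10, push 4): res(5,0)=29
after path 5 (6→5→0→12→10, push 3): res(5,0)=26
after path 6 (6→5→0→13→10, push 4): res(5,0)=22
after path 7 (6→5→0→12→11→10, push 5): res(5,0)=17

Residual capacity of (5,0): 17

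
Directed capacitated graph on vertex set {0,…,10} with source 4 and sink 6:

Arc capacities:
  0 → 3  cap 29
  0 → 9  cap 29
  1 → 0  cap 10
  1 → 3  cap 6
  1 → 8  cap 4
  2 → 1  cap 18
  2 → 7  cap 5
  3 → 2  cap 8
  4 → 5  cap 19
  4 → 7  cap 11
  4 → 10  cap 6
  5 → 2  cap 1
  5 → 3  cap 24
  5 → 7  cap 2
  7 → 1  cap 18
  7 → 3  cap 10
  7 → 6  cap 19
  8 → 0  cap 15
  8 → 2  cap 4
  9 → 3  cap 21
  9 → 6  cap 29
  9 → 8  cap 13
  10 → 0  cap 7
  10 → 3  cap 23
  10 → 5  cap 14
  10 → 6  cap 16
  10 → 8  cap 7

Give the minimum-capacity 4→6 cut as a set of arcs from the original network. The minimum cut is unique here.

Min-cut arcs: {(3,2), (4,7), (4,10), (5,2), (5,7)} (total capacity 28)

augment #1: 4→7→6 push 11
augment #2: 4→10→6 push 6
augment #3: 4→5→7→6 push 2
augment #4: 4→5→2→7→6 push 1
augment #5: 4→5→3→2→7→6 push 4
augment #6: 4→5→3→2→1→0→9→6 push 4
max flow = 28; residual-reachable set from 4 gives S-side
cut edges (S→T): {(3,2), (4,7), (4,10), (5,2), (5,7)} total cap 28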